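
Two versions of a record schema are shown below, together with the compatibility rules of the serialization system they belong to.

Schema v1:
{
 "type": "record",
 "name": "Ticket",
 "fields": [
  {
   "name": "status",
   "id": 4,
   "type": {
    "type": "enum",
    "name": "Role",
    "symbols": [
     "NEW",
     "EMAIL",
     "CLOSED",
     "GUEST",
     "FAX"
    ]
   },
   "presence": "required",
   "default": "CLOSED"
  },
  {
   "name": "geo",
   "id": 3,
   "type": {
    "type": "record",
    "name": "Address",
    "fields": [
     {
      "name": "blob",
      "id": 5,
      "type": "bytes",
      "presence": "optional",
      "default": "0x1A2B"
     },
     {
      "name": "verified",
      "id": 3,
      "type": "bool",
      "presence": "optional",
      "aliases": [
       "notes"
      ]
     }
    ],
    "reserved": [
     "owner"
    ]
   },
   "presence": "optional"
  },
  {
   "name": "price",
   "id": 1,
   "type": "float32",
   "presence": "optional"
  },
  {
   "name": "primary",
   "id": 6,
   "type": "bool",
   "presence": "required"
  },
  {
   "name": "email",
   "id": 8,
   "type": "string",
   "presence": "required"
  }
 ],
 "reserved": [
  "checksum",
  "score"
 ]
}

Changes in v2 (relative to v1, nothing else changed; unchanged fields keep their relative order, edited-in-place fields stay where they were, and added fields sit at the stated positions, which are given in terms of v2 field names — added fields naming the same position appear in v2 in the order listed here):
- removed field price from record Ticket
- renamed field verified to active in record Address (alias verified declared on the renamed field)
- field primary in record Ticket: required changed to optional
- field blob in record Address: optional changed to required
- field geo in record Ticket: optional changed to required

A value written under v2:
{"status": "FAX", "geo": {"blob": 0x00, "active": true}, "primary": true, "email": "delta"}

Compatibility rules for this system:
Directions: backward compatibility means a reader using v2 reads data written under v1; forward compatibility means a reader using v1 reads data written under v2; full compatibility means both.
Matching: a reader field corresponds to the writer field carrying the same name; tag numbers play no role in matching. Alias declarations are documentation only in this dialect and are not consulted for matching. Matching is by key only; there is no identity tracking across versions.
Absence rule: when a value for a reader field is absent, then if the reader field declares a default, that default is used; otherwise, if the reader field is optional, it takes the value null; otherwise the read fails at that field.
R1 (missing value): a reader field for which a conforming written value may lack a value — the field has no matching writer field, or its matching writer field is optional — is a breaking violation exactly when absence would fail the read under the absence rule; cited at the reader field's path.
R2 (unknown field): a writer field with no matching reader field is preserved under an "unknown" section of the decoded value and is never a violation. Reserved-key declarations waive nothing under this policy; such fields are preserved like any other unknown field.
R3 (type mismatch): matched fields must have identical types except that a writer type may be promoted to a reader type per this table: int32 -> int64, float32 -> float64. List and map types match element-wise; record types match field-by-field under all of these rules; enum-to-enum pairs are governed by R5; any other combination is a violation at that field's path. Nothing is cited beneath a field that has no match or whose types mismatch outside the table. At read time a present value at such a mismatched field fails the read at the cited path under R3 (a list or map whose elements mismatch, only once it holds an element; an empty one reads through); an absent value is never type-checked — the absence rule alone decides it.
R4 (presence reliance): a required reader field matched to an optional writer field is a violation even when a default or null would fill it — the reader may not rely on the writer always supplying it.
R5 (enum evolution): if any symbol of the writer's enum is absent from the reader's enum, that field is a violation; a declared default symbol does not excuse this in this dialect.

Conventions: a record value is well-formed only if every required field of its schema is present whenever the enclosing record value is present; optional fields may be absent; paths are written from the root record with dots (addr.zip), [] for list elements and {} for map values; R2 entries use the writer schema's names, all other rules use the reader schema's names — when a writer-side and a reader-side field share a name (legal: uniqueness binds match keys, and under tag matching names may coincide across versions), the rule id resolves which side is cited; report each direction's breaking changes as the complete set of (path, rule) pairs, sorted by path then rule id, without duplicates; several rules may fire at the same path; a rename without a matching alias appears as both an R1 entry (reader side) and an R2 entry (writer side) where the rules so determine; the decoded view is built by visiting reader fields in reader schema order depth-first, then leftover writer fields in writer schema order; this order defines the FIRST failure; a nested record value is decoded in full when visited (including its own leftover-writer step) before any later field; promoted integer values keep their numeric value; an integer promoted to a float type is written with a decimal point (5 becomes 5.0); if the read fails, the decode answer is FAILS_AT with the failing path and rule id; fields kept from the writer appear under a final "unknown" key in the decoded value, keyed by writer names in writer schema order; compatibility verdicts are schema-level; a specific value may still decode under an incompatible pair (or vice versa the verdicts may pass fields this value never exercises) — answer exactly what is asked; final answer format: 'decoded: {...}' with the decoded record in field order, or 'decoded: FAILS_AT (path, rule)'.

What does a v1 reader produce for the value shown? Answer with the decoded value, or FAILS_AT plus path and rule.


decoded: {"status": "FAX", "geo": {"blob": 0x00, "verified": null, "unknown": {"active": true}}, "price": null, "primary": true, "email": "delta"}

each type pair in Ticket: writer, then reader
decode (reader v1):
  status := "FAX"
  geo.blob := 0x00
  geo.verified := null (not supplied -> null)
  writer geo.active: kept under "unknown"
  price := null (not supplied -> null)
  primary := true
  email := "delta"
  => decoded: {"status": "FAX", "geo": {"blob": 0x00, "verified": null, "unknown": {"active": true}}, "price": null, "primary": true, "email": "delta"}
checking off the Ticket differences that do not matter here:
  removed field price from record Ticket -> triggers nothing under the printed rules; the Ticket answer is the same either way
  field primary in record Ticket: required changed to optional -> changes Ticket's schema-level verdicts only — the decode of this value is the same
  field blob in record Address: optional changed to required -> changes Ticket's schema-level verdicts only — the decode of this value is the same
  field geo in record Ticket: optional changed to required -> changes Ticket's schema-level verdicts only — the decode of this value is the same


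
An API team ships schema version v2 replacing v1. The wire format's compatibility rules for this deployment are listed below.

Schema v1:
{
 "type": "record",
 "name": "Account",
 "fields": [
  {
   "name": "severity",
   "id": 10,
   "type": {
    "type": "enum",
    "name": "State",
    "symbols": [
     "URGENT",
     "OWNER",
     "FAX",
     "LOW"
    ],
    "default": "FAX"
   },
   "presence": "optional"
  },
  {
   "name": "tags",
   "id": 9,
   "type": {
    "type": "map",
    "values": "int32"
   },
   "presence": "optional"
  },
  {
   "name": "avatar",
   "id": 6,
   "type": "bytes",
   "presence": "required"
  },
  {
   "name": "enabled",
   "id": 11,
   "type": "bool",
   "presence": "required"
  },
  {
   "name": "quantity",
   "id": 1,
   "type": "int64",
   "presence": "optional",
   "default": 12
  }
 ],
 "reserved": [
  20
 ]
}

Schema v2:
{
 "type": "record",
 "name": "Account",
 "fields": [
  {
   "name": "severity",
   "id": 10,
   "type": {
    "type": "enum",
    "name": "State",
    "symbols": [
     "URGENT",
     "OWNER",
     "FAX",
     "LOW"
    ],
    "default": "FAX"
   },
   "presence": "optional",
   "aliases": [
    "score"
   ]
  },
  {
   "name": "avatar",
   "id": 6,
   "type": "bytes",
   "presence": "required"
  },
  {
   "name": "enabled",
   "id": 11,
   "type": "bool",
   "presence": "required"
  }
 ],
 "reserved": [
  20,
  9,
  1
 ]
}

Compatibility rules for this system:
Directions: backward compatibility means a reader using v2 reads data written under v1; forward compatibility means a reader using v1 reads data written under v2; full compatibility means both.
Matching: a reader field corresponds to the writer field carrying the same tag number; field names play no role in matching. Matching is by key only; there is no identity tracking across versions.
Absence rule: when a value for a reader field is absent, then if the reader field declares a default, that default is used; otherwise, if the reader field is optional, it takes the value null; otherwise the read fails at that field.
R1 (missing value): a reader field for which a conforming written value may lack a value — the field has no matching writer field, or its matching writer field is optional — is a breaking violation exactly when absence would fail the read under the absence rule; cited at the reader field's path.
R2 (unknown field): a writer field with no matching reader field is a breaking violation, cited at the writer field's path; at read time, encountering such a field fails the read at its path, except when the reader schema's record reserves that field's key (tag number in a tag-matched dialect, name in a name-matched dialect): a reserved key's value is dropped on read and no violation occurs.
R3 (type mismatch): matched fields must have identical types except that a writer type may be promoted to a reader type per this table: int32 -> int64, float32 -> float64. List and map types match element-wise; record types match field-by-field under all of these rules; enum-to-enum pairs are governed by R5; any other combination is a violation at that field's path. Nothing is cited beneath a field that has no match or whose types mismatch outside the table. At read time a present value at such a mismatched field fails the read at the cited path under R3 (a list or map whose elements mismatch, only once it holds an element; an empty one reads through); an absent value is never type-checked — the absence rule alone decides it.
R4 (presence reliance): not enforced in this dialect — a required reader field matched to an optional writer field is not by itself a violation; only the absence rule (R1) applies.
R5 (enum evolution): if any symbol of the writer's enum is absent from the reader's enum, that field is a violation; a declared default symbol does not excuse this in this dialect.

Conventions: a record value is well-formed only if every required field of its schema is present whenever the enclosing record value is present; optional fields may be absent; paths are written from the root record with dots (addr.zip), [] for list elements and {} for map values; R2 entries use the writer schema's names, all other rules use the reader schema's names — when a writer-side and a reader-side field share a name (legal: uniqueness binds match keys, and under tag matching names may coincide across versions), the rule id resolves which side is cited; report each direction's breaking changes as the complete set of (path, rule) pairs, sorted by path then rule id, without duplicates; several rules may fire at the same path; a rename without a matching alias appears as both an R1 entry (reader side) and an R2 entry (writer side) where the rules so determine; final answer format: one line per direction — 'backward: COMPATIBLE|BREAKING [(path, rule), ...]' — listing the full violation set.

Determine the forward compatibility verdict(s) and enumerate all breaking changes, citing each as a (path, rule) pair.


the writer's type comes first in each Account pair
forward for Account (reader v1, writer v2):
  State -> State, writer optional: severity aligns to severity
  tags: no writer-side match
  bytes -> bytes, writer required: avatar aligns to avatar
  bool -> bool, writer required: enabled aligns to enabled
  quantity: no writer-side match
  => forward verdict for Account: COMPATIBLE, no violations
the rest of the Account diff is inert for this question:
  removed field tags from record Account (its key 9 joins the reserved list) -> triggers nothing under Account's printed rules — same verdict
  removed field quantity from record Account (its key 1 joins the reserved list) -> triggers nothing under Account's printed rules — same verdict

forward: COMPATIBLE []


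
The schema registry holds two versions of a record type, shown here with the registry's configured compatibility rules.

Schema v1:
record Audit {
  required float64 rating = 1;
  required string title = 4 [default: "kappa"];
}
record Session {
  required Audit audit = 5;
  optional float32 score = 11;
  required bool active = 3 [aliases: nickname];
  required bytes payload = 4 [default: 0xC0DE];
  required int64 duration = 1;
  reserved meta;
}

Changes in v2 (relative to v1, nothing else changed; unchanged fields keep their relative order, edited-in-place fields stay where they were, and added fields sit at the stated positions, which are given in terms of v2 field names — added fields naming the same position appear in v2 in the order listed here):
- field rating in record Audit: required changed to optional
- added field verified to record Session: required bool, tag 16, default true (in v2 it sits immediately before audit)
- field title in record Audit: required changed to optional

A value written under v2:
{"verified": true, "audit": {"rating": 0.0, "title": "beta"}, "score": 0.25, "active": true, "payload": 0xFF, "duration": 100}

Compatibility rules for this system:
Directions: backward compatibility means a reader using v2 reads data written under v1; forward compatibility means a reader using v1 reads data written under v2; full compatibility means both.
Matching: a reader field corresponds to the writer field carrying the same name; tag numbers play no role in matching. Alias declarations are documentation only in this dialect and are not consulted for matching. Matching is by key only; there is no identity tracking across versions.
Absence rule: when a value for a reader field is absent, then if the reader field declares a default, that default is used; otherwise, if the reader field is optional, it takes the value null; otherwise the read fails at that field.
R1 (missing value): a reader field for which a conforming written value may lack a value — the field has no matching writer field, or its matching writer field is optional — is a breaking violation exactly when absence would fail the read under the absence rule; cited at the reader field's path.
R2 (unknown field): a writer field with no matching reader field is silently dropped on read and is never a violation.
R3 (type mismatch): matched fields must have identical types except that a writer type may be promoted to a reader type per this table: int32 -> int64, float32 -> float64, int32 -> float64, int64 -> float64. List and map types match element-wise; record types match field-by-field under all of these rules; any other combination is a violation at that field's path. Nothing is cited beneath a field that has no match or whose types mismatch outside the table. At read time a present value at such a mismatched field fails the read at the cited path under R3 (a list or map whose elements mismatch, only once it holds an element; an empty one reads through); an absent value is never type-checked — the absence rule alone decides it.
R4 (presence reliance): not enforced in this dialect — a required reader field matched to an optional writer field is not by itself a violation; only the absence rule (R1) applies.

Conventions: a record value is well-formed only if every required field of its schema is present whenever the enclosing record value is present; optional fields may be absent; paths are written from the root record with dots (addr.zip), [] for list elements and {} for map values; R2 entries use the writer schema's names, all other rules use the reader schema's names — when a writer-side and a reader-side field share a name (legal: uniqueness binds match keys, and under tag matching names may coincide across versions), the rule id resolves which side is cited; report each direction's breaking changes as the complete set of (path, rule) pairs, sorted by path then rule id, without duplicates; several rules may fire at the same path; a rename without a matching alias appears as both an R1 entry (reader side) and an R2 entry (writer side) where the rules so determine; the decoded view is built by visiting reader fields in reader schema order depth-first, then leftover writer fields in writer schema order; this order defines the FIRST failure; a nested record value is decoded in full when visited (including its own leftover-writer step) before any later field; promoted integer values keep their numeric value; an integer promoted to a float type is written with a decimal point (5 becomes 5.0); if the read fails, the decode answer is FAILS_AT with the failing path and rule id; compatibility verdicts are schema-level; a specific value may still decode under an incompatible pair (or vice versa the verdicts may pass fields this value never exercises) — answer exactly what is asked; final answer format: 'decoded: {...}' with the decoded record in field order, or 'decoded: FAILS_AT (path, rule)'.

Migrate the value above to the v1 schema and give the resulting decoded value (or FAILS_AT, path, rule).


in Session below, arrows point writer -> reader
decoding the Session value with the v1 reader:
  audit.rating := 0.0
  audit.title := "beta"
  score := 0.25
  active := true
  payload := 0xFF
  duration := 100
  writer verified: no reader field; dropped
  => decoded: {"audit": {"rating": 0.0, "title": "beta"}, "score": 0.25, "active": true, "payload": 0xFF, "duration": 100}
ruling out the remaining Session differences:
  field rating in record Audit: required changed to optional -> schema-level compatibility only; this Session value's decode is unchanged
  added field verified to record Session: required bool, tag 16, default true (in v2 it sits immediately before audit) -> fires no rule on Session under this dialect and leaves the result unchanged
  field title in record Audit: required changed to optional -> fires no rule on Session under this dialect and leaves the result unchanged

decoded: {"audit": {"rating": 0.0, "title": "beta"}, "score": 0.25, "active": true, "payload": 0xFF, "duration": 100}


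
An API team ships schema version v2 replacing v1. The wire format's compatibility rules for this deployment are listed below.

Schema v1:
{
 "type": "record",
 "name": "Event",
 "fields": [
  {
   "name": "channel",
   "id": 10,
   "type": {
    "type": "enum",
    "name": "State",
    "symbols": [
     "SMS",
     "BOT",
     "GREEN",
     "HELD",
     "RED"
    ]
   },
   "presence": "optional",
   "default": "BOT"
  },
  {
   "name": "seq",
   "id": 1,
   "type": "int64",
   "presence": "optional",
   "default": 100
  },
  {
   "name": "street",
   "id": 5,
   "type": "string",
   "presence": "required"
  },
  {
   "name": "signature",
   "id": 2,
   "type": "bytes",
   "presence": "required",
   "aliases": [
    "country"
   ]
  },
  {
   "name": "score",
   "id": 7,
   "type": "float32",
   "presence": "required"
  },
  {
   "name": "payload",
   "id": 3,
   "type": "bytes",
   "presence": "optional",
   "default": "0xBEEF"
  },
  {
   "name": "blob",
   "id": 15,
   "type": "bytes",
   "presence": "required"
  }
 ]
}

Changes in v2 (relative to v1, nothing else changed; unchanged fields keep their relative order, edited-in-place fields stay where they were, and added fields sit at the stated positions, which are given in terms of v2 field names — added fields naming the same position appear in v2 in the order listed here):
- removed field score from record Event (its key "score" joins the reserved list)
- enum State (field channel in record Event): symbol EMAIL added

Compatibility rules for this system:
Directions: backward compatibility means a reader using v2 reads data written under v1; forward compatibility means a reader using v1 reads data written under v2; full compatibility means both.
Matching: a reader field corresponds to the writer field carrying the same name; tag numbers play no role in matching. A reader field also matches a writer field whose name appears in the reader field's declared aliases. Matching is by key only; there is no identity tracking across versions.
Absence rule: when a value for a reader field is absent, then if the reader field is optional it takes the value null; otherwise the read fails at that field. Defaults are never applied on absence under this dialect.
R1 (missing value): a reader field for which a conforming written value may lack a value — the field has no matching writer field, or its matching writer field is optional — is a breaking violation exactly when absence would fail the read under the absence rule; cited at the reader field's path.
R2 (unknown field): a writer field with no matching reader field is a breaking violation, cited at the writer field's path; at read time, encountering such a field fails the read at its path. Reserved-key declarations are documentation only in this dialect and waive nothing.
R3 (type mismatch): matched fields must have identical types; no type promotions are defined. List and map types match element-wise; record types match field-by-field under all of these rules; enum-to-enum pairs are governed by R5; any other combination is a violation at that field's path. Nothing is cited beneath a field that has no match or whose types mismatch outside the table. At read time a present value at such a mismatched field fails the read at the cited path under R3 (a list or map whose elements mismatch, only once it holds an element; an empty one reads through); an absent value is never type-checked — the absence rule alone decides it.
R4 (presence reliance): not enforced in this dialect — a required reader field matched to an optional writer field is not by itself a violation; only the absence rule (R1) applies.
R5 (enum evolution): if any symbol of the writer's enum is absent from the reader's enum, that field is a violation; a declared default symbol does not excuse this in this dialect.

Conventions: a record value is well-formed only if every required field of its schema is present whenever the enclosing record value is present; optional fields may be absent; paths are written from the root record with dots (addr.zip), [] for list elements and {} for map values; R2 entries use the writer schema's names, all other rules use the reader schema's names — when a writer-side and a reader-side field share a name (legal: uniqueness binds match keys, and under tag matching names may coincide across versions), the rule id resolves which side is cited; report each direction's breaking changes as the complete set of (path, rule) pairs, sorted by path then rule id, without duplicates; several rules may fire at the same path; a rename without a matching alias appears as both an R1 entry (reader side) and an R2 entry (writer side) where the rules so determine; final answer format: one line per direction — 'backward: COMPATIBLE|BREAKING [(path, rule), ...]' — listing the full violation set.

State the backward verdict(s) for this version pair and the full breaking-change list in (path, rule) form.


backward: BREAKING [(score, R2)]

arrows below run writer -> reader for Event
backward analysis of Event with v2 as reader and v1 as writer:
  writer optional, State -> State: reader channel maps from writer channel
  writer optional, int64 -> int64: reader seq maps from writer seq
  writer required, string -> string: reader street maps from writer street
  writer required, bytes -> bytes: reader signature maps from writer signature
  writer optional, bytes -> bytes: reader payload maps from writer payload
  writer required, bytes -> bytes: reader blob maps from writer blob
  writer score: unknown to reader
  breaking: (score, R2)
  => backward: BREAKING (1)
the rest of the Event diff is inert for this question:
  enum State (field channel in record Event): symbol EMAIL added -> its effect on Event is confined to the forward direction, not asked


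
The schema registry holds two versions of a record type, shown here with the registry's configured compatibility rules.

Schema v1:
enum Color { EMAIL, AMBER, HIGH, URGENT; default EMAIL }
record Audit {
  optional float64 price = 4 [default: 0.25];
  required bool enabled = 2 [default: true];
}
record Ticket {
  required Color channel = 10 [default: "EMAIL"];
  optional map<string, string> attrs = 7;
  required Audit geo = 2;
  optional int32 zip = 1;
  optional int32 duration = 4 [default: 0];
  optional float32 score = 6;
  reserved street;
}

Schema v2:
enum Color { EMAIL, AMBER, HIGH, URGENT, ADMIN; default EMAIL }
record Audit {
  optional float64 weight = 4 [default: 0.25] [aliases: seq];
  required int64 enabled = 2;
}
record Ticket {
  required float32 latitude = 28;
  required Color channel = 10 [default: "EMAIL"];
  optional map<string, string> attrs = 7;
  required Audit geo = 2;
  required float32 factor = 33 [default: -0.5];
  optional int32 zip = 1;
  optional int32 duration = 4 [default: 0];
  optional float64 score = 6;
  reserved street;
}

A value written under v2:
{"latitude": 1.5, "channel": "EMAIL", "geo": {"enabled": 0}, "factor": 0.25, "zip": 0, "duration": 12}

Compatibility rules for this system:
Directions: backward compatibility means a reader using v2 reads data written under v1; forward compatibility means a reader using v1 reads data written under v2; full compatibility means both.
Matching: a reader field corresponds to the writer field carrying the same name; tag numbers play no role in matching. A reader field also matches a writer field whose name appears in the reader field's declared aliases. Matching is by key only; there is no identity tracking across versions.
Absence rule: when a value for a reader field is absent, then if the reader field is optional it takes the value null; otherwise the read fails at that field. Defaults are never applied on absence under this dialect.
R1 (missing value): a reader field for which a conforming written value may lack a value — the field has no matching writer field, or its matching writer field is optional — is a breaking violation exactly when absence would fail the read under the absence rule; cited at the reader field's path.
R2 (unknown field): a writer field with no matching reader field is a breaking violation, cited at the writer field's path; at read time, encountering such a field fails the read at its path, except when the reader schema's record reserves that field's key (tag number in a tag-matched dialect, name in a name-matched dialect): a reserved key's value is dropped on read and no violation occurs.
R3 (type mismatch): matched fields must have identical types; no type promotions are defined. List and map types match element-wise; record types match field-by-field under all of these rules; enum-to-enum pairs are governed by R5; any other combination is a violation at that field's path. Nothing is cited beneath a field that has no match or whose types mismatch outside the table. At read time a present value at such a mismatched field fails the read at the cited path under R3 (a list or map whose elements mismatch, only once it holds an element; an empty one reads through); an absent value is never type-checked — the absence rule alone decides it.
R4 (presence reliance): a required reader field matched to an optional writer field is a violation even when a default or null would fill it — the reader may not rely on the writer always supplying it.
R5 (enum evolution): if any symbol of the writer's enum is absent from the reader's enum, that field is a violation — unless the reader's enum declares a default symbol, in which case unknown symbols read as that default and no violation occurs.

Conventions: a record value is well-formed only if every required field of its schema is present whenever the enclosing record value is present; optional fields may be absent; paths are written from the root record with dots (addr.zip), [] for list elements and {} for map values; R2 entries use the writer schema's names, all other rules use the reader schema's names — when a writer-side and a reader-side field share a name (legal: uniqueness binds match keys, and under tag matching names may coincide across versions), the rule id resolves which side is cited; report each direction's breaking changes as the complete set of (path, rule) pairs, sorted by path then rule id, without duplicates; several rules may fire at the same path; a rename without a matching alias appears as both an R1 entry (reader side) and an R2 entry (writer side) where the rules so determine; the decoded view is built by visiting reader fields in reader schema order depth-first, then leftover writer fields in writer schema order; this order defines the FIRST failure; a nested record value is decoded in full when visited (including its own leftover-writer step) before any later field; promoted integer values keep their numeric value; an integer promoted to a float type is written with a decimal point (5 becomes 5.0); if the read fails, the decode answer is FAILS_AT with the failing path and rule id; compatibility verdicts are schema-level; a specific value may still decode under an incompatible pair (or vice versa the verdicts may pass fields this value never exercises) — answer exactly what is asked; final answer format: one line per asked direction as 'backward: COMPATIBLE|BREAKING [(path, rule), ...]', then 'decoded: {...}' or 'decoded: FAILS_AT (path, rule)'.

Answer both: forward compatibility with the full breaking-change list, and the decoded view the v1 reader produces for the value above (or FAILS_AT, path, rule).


in Ticket below, arrows point writer -> reader
forward analysis of Ticket with v1 as reader and v2 as writer:
  channel: Color -> Color, writer required; from channel
  attrs: map<string, string> -> map<string, string>, writer optional; from attrs
  geo: Audit -> Audit, writer required; from geo
  zip: int32 -> int32, writer optional; from zip
  duration: int32 -> int32, writer optional; from duration
  score: float64 -> float32, writer optional; from score
  writer field latitude has no reader counterpart
  writer field factor has no reader counterpart
  geo.price: no writer-side match
  geo.enabled: int64 -> bool, writer required; from geo.enabled
  writer field geo.weight has no reader counterpart
  breaking: (factor, R2)
  breaking: (geo.enabled, R3)
  breaking: (geo.weight, R2)
  breaking: (latitude, R2)
  breaking: (score, R3)
  forward on Ticket therefore BREAKING (5)
decode (reader v1):
  channel := "EMAIL"
  attrs := null (not supplied -> null)
  geo.price := null (not supplied -> null)
  read fails at geo.enabled under R3
  => FAILS_AT (geo.enabled, R3)
ruling out the remaining Ticket differences:
  enum Color (field channel in record Ticket): symbol ADMIN added -> fires no rule on Ticket, leaving the asked answer as it is

forward: BREAKING [(factor, R2), (geo.enabled, R3), (geo.weight, R2), (latitude, R2), (score, R3)]; decoded: FAILS_AT (geo.enabled, R3)


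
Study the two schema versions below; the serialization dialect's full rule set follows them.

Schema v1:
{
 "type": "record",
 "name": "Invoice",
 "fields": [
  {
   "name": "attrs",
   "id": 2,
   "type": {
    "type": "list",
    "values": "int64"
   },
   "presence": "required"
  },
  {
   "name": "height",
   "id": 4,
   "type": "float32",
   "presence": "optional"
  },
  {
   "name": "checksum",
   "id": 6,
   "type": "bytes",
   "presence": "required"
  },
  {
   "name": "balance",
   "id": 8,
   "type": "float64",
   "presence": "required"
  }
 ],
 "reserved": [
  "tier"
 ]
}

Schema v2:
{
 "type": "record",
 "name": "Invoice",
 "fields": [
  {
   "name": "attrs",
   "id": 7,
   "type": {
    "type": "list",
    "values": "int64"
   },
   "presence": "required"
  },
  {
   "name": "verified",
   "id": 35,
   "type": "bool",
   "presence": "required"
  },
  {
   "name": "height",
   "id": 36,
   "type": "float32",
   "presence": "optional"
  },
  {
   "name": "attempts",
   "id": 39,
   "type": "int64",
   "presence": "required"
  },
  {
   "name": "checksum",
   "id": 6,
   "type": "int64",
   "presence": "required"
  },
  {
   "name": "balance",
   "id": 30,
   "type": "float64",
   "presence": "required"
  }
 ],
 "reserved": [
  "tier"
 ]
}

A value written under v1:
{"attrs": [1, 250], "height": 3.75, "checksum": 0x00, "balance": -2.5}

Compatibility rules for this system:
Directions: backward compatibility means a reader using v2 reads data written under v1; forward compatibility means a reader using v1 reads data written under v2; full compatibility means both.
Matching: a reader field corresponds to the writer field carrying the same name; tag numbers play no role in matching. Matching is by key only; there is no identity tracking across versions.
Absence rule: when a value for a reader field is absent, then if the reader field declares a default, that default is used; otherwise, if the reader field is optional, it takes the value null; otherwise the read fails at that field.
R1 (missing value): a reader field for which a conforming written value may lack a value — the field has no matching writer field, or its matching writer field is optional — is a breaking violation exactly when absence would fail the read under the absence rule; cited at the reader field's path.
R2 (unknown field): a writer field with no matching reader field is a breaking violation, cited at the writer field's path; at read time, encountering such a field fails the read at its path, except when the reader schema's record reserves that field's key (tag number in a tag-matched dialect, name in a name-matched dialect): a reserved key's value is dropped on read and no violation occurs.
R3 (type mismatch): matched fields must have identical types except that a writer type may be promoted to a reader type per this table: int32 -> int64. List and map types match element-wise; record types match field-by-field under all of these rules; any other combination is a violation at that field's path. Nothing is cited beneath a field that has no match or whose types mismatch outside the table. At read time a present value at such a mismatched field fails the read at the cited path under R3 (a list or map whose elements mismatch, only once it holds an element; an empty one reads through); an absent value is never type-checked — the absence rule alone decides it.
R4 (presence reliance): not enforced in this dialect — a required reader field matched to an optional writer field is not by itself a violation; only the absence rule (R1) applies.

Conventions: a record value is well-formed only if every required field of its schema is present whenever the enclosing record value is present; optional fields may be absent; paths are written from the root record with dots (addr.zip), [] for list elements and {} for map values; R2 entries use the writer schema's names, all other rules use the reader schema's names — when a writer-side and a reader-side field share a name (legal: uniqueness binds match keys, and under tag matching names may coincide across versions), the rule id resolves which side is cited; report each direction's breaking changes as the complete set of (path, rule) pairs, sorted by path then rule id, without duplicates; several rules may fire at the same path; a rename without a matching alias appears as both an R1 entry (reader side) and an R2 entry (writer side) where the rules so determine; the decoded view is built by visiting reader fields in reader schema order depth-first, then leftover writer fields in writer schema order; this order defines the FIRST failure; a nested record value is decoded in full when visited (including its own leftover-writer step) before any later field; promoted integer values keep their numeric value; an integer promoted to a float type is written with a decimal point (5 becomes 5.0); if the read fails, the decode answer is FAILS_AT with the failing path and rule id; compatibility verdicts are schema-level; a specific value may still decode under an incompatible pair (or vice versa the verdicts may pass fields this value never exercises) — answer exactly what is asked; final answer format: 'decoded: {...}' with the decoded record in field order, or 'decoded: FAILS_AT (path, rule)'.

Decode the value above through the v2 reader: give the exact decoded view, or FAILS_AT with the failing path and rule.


decoded: FAILS_AT (verified, R1)

the writer's type comes first in each Invoice pair
decode (reader v2):
  attrs := [1, 250]
  read fails at verified under R1 (no fill)
  => FAILS_AT (verified, R1)
the other Invoice changes do not affect what is asked:
  field checksum in record Invoice: type bytes changed to int64 -> shifts the Invoice verdicts, not this decode
  field attrs in record Invoice: tag 2 changed to 7 -> fires no rule on Invoice under this dialect and leaves the result unchanged
  field balance in record Invoice: tag 8 changed to 30 -> fires no rule on Invoice under this dialect and leaves the result unchanged
  added field attempts to record Invoice: required int64, tag 39 (in v2 it sits immediately before checksum) -> shifts the Invoice verdicts, not this decode
  field height in record Invoice: tag 4 changed to 36 -> fires no rule on Invoice under this dialect and leaves the result unchanged


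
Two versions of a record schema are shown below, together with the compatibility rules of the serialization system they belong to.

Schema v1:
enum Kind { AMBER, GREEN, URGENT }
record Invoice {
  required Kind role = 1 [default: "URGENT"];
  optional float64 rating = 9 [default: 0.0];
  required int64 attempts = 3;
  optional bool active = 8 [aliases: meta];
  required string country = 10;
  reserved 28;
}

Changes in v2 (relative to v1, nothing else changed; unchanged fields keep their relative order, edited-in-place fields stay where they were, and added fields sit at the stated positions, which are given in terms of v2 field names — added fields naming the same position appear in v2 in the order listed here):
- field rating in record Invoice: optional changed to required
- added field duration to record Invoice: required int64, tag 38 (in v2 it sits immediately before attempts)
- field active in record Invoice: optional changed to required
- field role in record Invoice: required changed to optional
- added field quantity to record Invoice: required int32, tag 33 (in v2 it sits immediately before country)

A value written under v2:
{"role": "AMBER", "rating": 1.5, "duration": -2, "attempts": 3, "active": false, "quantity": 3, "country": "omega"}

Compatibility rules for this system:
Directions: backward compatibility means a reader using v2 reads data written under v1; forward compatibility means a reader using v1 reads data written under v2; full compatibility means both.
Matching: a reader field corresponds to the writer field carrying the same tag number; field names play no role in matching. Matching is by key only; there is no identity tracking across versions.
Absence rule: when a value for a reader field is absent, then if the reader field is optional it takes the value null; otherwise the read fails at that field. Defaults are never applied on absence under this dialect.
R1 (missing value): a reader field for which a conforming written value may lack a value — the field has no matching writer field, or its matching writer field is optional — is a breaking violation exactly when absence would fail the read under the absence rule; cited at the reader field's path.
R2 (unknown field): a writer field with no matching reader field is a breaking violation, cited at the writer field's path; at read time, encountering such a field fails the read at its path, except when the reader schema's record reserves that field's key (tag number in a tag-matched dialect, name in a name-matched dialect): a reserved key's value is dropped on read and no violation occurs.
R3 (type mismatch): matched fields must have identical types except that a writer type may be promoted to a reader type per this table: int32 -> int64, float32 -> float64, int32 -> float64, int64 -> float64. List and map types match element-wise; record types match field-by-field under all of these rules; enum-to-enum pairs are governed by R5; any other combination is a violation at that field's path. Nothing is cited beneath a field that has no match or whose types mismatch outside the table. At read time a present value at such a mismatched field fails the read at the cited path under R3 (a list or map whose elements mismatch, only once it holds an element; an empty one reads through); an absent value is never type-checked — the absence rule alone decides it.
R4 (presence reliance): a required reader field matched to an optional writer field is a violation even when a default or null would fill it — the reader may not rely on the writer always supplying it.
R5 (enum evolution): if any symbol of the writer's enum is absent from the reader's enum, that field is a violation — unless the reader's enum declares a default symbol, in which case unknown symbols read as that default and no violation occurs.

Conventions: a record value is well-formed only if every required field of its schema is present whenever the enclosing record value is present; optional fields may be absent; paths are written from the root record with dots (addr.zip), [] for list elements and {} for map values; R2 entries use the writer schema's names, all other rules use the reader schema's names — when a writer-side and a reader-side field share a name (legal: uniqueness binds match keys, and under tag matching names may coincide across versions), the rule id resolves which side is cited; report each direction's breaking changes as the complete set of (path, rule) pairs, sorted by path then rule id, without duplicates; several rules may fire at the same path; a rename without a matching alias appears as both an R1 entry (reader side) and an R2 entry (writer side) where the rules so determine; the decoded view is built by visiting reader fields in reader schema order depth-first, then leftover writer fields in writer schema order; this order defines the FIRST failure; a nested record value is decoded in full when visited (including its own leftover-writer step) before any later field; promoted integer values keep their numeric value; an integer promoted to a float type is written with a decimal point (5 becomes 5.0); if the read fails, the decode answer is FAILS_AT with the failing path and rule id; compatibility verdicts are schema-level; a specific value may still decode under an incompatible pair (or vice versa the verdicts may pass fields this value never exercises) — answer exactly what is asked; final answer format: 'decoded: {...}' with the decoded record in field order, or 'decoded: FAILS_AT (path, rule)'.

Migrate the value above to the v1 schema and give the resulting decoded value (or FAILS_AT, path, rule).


in Invoice below, arrows point writer -> reader
migrating the Invoice value to v1:
  role := "AMBER"
  rating := 1.5
  attempts := 3
  active := false
  country := "omega"
  read fails at duration under R2 (unknown field)
  => FAILS_AT (duration, R2)
the rest of the Invoice diff is inert for this question:
  field rating in record Invoice: optional changed to required -> schema-level compatibility only; this Invoice value's decode is unchanged
  added field quantity to record Invoice: required int32, tag 33 (in v2 it sits immediately before country) -> schema-level compatibility only; this Invoice value's decode is unchanged
  field active in record Invoice: optional changed to required -> schema-level compatibility only; this Invoice value's decode is unchanged
  field role in record Invoice: required changed to optional -> schema-level compatibility only; this Invoice value's decode is unchanged

decoded: FAILS_AT (duration, R2)
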